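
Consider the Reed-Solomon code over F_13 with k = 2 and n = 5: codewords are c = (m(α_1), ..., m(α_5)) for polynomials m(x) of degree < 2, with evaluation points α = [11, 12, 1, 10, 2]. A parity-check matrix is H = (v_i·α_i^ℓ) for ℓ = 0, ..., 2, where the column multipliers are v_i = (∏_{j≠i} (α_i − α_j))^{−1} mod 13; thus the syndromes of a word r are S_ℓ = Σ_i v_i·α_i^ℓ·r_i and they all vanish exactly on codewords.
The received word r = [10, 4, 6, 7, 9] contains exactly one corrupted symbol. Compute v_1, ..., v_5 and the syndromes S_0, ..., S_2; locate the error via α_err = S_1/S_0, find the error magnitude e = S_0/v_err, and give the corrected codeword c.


S = (9, 4, 9), error at position 2, error magnitude e = 4, c = [10, 0, 6, 7, 9].

Step 1: column multipliers v_i = (∏_{j≠i}(α_i − α_j))^{−1} mod 13.
  i = 1 (α = 11): (11−12)(11−1)(11−10)(11−2) = (−1)·10·1·9 = −90 ≡ 1, so v_1 = 1^{−1} = 1 (mod 13).
  i = 2 (α = 12): (12−11)(12−1)(12−10)(12−2) = 1·11·2·10 = 220 ≡ 12, so v_2 = 12^{−1} = 12 (mod 13).
  i = 3 (α = 1): (1−11)(1−12)(1−10)(1−2) = (−10)·(−11)·(−9)·(−1) = 990 ≡ 2, so v_3 = 2^{−1} = 7 (mod 13).
  i = 4 (α = 10): (10−11)(10−12)(10−1)(10−2) = (−1)·(−2)·9·8 = 144 ≡ 1, so v_4 = 1^{−1} = 1 (mod 13).
  i = 5 (α = 2): (2−11)(2−12)(2−1)(2−10) = (−9)·(−10)·1·(−8) = −720 ≡ 8, so v_5 = 8^{−1} = 5 (mod 13).
  v = [1, 12, 7, 1, 5].
Step 2: syndromes of r = [10, 4, 6, 7, 9] (all sums mod 13).
  S_0 = Σ v_i r_i = 1·10 + 12·4 + 7·6 + 1·7 + 5·9 = 152 ≡ 9.
  S_1 = Σ v_i α_i r_i = 1·11·10 + 12·12·4 + 7·1·6 + 1·10·7 + 5·2·9 = 888 ≡ 4.
  α_i^2 mod 13 = [4, 1, 1, 9, 4].
  S_2 = Σ v_i α_i^2 r_i = 1·4·10 + 12·1·4 + 7·1·6 + 1·9·7 + 5·4·9 = 373 ≡ 9.
  S = (9, 4, 9) ≠ 0, so r is not a codeword (an error is present).
Step 3: locate the error. For a single error e at position i, S_ℓ = v_i·e·α_i^ℓ, so α_err = S_1/S_0.
  S_0^{−1} = 9^{−1} = 3 (mod 13), so α_err = 4·3 = 12 ≡ 12 = α_2. Error position i = 2.
  Consistency check: S_2/S_1 = 9·10 = 90 ≡ 12 = α_err ✓ (single-error assumption holds).
Step 4: error magnitude e = S_0/v_2 = S_0·∏_{j≠2}(α_2 − α_j) = 9·12 = 108 ≡ 4 (mod 13).
Step 5: correct position 2: c_2 = r_2 − e = 4 − 4 ≡ 0 (mod 13). Hence c = [10, 0, 6, 7, 9].
  Check: interpolating c through the α_i gives m(x) = 3 + 3·x (degree < 2) with m(α_i) = c_i for every i, so c is indeed a codeword.


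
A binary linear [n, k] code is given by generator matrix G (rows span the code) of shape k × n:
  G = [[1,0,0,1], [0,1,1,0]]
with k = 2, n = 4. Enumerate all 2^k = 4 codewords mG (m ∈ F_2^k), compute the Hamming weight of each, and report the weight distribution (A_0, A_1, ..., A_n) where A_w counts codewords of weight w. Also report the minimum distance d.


Weight distribution: A_0 = 1, A_2 = 2, A_4 = 1. Minimum distance d = 2.

Enumerate all 2^2 = 4 messages m ∈ F_2^2.
For each, compute codeword c = mG in F_2^4, then tally its weight.
  m = 00 → c = 0000, weight = 0.
  m = 10 → c = 1001, weight = 2.
  m = 01 → c = 0110, weight = 2.
  m = 11 → c = 1111, weight = 4.
Tally weights:
  weight 0: 1 codewords.
  weight 2: 2 codewords.
  weight 4: 1 codewords.
Minimum distance d = smallest w > 0 with A_w > 0 = 2.
Sanity: Σ A_w = 4 = 2^2 = 4 ✓.


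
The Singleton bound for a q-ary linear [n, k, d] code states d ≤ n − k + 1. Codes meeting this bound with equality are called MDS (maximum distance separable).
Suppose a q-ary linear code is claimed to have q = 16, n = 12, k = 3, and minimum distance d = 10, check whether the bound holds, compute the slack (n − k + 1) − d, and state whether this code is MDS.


Singleton RHS = n − k + 1 = 10, slack = 0, bound satisfied, MDS.

Singleton bound: d ≤ n − k + 1.
Here n = 12, k = 3, so n − k + 1 = 10.
Given d = 10, check d ≤ 10: YES.
Slack = (n − k + 1) − d = 0.
The code is MDS (slack = 0).
Description: the claimed parameters are [12, 3, 10]_16; such a code would be MDS (meets Singleton bound).


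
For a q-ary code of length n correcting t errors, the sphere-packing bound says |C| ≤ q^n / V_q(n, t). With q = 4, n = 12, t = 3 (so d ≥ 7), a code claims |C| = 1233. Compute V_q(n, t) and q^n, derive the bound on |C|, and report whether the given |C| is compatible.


V_q(n, t) = 6571, q^n = 16777216, Hamming bound = 2553, |C| = 1233 ≤ bound (satisfied).

Step 1: Compute V_q(n, t) = Σ_{j=0}^3 C(n, j) (q−1)^j.
  j = 0: C(12,0)·(3)^0 = 1·1 = 1.
  j = 1: C(12,1)·(3)^1 = 12·3 = 36.
  j = 2: C(12,2)·(3)^2 = 66·9 = 594.
  j = 3: C(12,3)·(3)^3 = 220·27 = 5940.
  V_q(n, t) = 1 + 36 + 594 + 5940 = 6571.
Step 2: q^n = 4^12 = 16777216.
Step 3: Hamming bound ⌊q^n / V_q(n,t)⌋ = ⌊16777216/6571⌋ = 2553.
Step 4: Compare |C| = 1233 to 2553: satisfied.
The claimed |C| lies below the Hamming bound.


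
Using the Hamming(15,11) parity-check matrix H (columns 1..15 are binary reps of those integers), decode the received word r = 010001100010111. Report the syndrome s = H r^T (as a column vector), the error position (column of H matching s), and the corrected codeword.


s = (0, 1, 0, 0)^T, error position = 4, corrected codeword c = 010101100010111

Compute s = H r^T mod 2 one row at a time:
  s_1 = 0 + 0 + 0 + 1 + 0 + 1 + 1 + 1 = 4 ≡ 0 (mod 2).
  s_2 = 0 + 0 + 1 + 1 + 0 + 1 + 1 + 1 = 5 ≡ 1 (mod 2).
  s_3 = 1 + 0 + 1 + 1 + 0 + 1 + 1 + 1 = 6 ≡ 0 (mod 2).
  s_4 = 0 + 0 + 0 + 1 + 0 + 1 + 1 + 1 = 4 ≡ 0 (mod 2).
s = (0, 1, 0, 0)^T — this equals column 4 of H (binary 0100), so error is at position 4.
Correct: flip bit 4 of r = 010001100010111 to get c = 010101100010111.


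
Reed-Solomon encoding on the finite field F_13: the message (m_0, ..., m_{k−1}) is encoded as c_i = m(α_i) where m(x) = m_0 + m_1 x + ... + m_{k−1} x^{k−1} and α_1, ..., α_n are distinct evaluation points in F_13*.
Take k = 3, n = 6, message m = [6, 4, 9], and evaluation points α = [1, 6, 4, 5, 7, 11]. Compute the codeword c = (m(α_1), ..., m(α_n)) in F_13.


c = [6, 3, 10, 4, 7, 8]

Message polynomial: m(x) = 6 + 4·x + 9·x^2 (mod 13).
For each evaluation point α_i, compute m(α_i) mod 13:
  α_1 = 1: Horner steps 9 → 0 → 6, so m(1) = 6.
  α_2 = 6: Horner steps 9 → 6 → 3, so m(6) = 3.
  α_3 = 4: Horner steps 9 → 1 → 10, so m(4) = 10.
  α_4 = 5: Horner steps 9 → 10 → 4, so m(5) = 4.
  α_5 = 7: Horner steps 9 → 2 → 7, so m(7) = 7.
  α_6 = 11: Horner steps 9 → 12 → 8, so m(11) = 8.
Codeword c = [6, 3, 10, 4, 7, 8] ∈ F_13^6.


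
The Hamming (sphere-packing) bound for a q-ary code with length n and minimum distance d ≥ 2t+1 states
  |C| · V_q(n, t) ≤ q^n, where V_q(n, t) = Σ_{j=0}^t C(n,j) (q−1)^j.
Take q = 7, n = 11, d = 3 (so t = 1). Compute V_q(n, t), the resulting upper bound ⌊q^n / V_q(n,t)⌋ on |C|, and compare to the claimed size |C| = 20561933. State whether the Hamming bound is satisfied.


V_q(n, t) = 67, q^n = 1977326743, Hamming bound = 29512339, |C| = 20561933 ≤ bound (satisfied).

Step 1: Compute V_q(n, t) = Σ_{j=0}^1 C(n, j) (q−1)^j.
  j = 0: C(11,0)·(6)^0 = 1·1 = 1.
  j = 1: C(11,1)·(6)^1 = 11·6 = 66.
  V_q(n, t) = 1 + 66 = 67.
Step 2: q^n = 7^11 = 1977326743.
Step 3: Hamming bound ⌊q^n / V_q(n,t)⌋ = ⌊1977326743/67⌋ = 29512339.
Step 4: Compare |C| = 20561933 to 29512339: satisfied.
The claimed |C| lies below the Hamming bound.


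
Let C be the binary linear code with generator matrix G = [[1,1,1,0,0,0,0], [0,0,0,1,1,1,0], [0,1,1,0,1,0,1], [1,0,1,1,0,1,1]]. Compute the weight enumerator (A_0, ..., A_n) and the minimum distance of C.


Weight distribution: A_0 = 1, A_1 = 1, A_2 = 1, A_3 = 4, A_4 = 5, A_5 = 3, A_6 = 1. Minimum distance d = 1.

Enumerate all 2^4 = 16 messages m ∈ F_2^4.
For each, compute codeword c = mG in F_2^7, then tally its weight.
  m = 0000 → c = 0000000, weight = 0.
  m = 1000 → c = 1110000, weight = 3.
  m = 0100 → c = 0001110, weight = 3.
  m = 1100 → c = 1111110, weight = 6.
  m = 0010 → c = 0110101, weight = 4.
  m = 1010 → c = 1000101, weight = 3.
  m = 0110 → c = 0111011, weight = 5.
  m = 1110 → c = 1001011, weight = 4.
  m = 0001 → c = 1011011, weight = 5.
  m = 1001 → c = 0101011, weight = 4.
  m = 0101 → c = 1010101, weight = 4.
  m = 1101 → c = 0100101, weight = 3.
  m = 0011 → c = 1101110, weight = 5.
  m = 1011 → c = 0011110, weight = 4.
  m = 0111 → c = 1100000, weight = 2.
  m = 1111 → c = 0010000, weight = 1.
Tally weights:
  weight 0: 1 codewords.
  weight 1: 1 codewords.
  weight 2: 1 codewords.
  weight 3: 4 codewords.
  weight 4: 5 codewords.
  weight 5: 3 codewords.
  weight 6: 1 codewords.
Minimum distance d = smallest w > 0 with A_w > 0 = 1.
Sanity: Σ A_w = 16 = 2^4 = 16 ✓.


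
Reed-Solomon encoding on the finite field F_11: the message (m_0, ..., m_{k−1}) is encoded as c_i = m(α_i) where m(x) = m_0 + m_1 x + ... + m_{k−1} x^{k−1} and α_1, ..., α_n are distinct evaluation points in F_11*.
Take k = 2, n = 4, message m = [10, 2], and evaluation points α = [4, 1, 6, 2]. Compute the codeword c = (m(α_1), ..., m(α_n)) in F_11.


c = [7, 1, 0, 3]

Message polynomial: m(x) = 10 + 2·x (mod 11).
For each evaluation point α_i, compute m(α_i) mod 11:
  α_1 = 4: Horner steps 2 → 7, so m(4) = 7.
  α_2 = 1: Horner steps 2 → 1, so m(1) = 1.
  α_3 = 6: Horner steps 2 → 0, so m(6) = 0.
  α_4 = 2: Horner steps 2 → 3, so m(2) = 3.
Codeword c = [7, 1, 0, 3] ∈ F_11^4.


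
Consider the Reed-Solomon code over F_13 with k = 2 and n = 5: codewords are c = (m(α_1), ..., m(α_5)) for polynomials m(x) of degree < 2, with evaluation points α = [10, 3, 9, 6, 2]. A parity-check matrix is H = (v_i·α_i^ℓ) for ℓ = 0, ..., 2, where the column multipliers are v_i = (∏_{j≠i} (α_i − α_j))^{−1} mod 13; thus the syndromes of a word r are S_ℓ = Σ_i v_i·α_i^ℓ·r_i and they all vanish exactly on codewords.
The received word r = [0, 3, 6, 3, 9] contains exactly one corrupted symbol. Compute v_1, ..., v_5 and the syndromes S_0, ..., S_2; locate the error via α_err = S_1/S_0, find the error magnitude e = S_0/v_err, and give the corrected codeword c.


S = (5, 4, 11), error at position 4, error magnitude e = 5, c = [0, 3, 6, 11, 9].

Step 1: column multipliers v_i = (∏_{j≠i}(α_i − α_j))^{−1} mod 13.
  i = 1 (α = 10): (10−3)(10−9)(10−6)(10−2) = 7·1·4·8 = 224 ≡ 3, so v_1 = 3^{−1} = 9 (mod 13).
  i = 2 (α = 3): (3−10)(3−9)(3−6)(3−2) = (−7)·(−6)·(−3)·1 = −126 ≡ 4, so v_2 = 4^{−1} = 10 (mod 13).
  i = 3 (α = 9): (9−10)(9−3)(9−6)(9−2) = (−1)·6·3·7 = −126 ≡ 4, so v_3 = 4^{−1} = 10 (mod 13).
  i = 4 (α = 6): (6−10)(6−3)(6−9)(6−2) = (−4)·3·(−3)·4 = 144 ≡ 1, so v_4 = 1^{−1} = 1 (mod 13).
  i = 5 (α = 2): (2−10)(2−3)(2−9)(2−6) = (−8)·(−1)·(−7)·(−4) = 224 ≡ 3, so v_5 = 3^{−1} = 9 (mod 13).
  v = [9, 10, 10, 1, 9].
Step 2: syndromes of r = [0, 3, 6, 3, 9] (all sums mod 13).
  S_0 = Σ v_i r_i = 9·0 + 10·3 + 10·6 + 1·3 + 9·9 = 174 ≡ 5.
  S_1 = Σ v_i α_i r_i = 9·10·0 + 10·3·3 + 10·9·6 + 1·6·3 + 9·2·9 = 810 ≡ 4.
  α_i^2 mod 13 = [9, 9, 3, 10, 4].
  S_2 = Σ v_i α_i^2 r_i = 9·9·0 + 10·9·3 + 10·3·6 + 1·10·3 + 9·4·9 = 804 ≡ 11.
  S = (5, 4, 11) ≠ 0, so r is not a codeword (an error is present).
Step 3: locate the error. For a single error e at position i, S_ℓ = v_i·e·α_i^ℓ, so α_err = S_1/S_0.
  S_0^{−1} = 5^{−1} = 8 (mod 13), so α_err = 4·8 = 32 ≡ 6 = α_4. Error position i = 4.
  Consistency check: S_2/S_1 = 11·10 = 110 ≡ 6 = α_err ✓ (single-error assumption holds).
Step 4: error magnitude e = S_0/v_4 = S_0·∏_{j≠4}(α_4 − α_j) = 5·1 = 5 ≡ 5 (mod 13).
Step 5: correct position 4: c_4 = r_4 − e = 3 − 5 ≡ 11 (mod 13). Hence c = [0, 3, 6, 11, 9].
  Check: interpolating c through the α_i gives m(x) = 8 + 7·x (degree < 2) with m(α_i) = c_i for every i, so c is indeed a codeword.


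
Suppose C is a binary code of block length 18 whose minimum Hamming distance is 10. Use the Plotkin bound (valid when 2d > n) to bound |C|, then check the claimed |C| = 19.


Plotkin bound M ≤ 10; given |C| = 19 > bound (violated).

Check applicability: 2d = 20, n = 18.
2d − n = 2 > 0, so Plotkin applies.
Compute d/(2d−n) = 10/2 ≈ 5.0000.
⌊d/(2d−n)⌋ = 5.
Plotkin bound: M ≤ 2·5 = 10.
Given |C| = 19, check: VIOLATED.
This |C| is above the Plotkin bound, so no binary code with n = 18, d = 10 and 19 codewords exists.


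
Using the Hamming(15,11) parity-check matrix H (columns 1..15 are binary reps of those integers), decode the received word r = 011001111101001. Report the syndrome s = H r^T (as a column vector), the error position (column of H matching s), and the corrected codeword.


s = (1, 0, 0, 0)^T, error position = 8, corrected codeword c = 011001101101001

Compute s = H r^T mod 2 one row at a time:
  s_1 = 1 + 1 + 1 + 0 + 1 + 0 + 0 + 1 = 5 ≡ 1 (mod 2).
  s_2 = 0 + 0 + 1 + 1 + 1 + 0 + 0 + 1 = 4 ≡ 0 (mod 2).
  s_3 = 1 + 1 + 1 + 1 + 1 + 0 + 0 + 1 = 6 ≡ 0 (mod 2).
  s_4 = 0 + 1 + 0 + 1 + 1 + 0 + 0 + 1 = 4 ≡ 0 (mod 2).
s = (1, 0, 0, 0)^T — this equals column 8 of H (binary 1000), so error is at position 8.
Correct: flip bit 8 of r = 011001111101001 to get c = 011001101101001.


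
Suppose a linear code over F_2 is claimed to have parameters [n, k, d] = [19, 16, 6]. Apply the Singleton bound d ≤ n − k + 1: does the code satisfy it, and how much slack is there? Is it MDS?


Singleton RHS = n − k + 1 = 4, slack = -2, bound violated (no such code; not MDS).

Singleton bound: d ≤ n − k + 1.
Here n = 19, k = 16, so n − k + 1 = 4.
Given d = 6, check d ≤ 4: NO.
Slack = (n − k + 1) − d = -2.
The slack is negative: d = 6 exceeds n − k + 1 = 4 by 2, so the Singleton bound is violated and no linear [19, 16, 6]_2 code can exist. In particular it is not MDS (MDS requires d = n − k + 1 exactly).
Description: the claimed parameters are [19, 16, 6]_2; such a code would be impossible (violates the Singleton bound).


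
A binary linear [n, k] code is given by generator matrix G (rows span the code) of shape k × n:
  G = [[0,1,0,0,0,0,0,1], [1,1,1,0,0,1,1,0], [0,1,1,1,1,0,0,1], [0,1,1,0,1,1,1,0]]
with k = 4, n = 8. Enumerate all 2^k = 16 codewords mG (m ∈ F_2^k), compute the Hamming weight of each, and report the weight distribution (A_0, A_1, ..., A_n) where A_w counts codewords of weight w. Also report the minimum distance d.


Weight distribution: A_0 = 1, A_2 = 2, A_3 = 2, A_4 = 3, A_5 = 6, A_6 = 2. Minimum distance d = 2.

Enumerate all 2^4 = 16 messages m ∈ F_2^4.
For each, compute codeword c = mG in F_2^8, then tally its weight.
  m = 0000 → c = 00000000, weight = 0.
  m = 1000 → c = 01000001, weight = 2.
  m = 0100 → c = 11100110, weight = 5.
  m = 1100 → c = 10100111, weight = 5.
  m = 0010 → c = 01111001, weight = 5.
  m = 1010 → c = 00111000, weight = 3.
  m = 0110 → c = 10011111, weight = 6.
  m = 1110 → c = 11011110, weight = 6.
  m = 0001 → c = 01101110, weight = 5.
  m = 1001 → c = 00101111, weight = 5.
  m = 0101 → c = 10001000, weight = 2.
  m = 1101 → c = 11001001, weight = 4.
  m = 0011 → c = 00010111, weight = 4.
  m = 1011 → c = 01010110, weight = 4.
  m = 0111 → c = 11110001, weight = 5.
  m = 1111 → c = 10110000, weight = 3.
Tally weights:
  weight 0: 1 codewords.
  weight 2: 2 codewords.
  weight 3: 2 codewords.
  weight 4: 3 codewords.
  weight 5: 6 codewords.
  weight 6: 2 codewords.
Minimum distance d = smallest w > 0 with A_w > 0 = 2.
Sanity: Σ A_w = 16 = 2^4 = 16 ✓.


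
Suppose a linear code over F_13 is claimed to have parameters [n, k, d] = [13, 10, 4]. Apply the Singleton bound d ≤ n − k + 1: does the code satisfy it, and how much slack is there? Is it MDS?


Singleton RHS = n − k + 1 = 4, slack = 0, bound satisfied, MDS.

Singleton bound: d ≤ n − k + 1.
Here n = 13, k = 10, so n − k + 1 = 4.
Given d = 4, check d ≤ 4: YES.
Slack = (n − k + 1) − d = 0.
The code is MDS (slack = 0).
Description: the claimed parameters are [13, 10, 4]_13; such a code would be MDS (meets Singleton bound).


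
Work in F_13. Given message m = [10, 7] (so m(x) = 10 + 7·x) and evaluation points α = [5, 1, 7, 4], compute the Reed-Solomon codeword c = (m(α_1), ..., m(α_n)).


c = [6, 4, 7, 12]

Message polynomial: m(x) = 10 + 7·x (mod 13).
For each evaluation point α_i, compute m(α_i) mod 13:
  α_1 = 5: Horner steps 7 → 6, so m(5) = 6.
  α_2 = 1: Horner steps 7 → 4, so m(1) = 4.
  α_3 = 7: Horner steps 7 → 7, so m(7) = 7.
  α_4 = 4: Horner steps 7 → 12, so m(4) = 12.
Codeword c = [6, 4, 7, 12] ∈ F_13^4.


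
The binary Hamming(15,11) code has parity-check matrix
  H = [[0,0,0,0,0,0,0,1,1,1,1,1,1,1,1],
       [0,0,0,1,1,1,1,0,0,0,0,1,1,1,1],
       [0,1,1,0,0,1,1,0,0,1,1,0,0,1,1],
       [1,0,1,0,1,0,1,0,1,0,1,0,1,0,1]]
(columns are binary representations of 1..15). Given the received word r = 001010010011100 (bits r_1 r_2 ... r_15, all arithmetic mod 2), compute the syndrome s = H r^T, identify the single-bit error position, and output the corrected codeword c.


s = (0, 1, 0, 0)^T, error position = 4, corrected codeword c = 001110010011100

Compute s = H r^T mod 2 one row at a time:
  s_1 = 1 + 0 + 0 + 1 + 1 + 1 + 0 + 0 = 4 ≡ 0 (mod 2).
  s_2 = 0 + 1 + 0 + 0 + 1 + 1 + 0 + 0 = 3 ≡ 1 (mod 2).
  s_3 = 0 + 1 + 0 + 0 + 0 + 1 + 0 + 0 = 2 ≡ 0 (mod 2).
  s_4 = 0 + 1 + 1 + 0 + 0 + 1 + 1 + 0 = 4 ≡ 0 (mod 2).
s = (0, 1, 0, 0)^T — this equals column 4 of H (binary 0100), so error is at position 4.
Correct: flip bit 4 of r = 001010010011100 to get c = 001110010011100.


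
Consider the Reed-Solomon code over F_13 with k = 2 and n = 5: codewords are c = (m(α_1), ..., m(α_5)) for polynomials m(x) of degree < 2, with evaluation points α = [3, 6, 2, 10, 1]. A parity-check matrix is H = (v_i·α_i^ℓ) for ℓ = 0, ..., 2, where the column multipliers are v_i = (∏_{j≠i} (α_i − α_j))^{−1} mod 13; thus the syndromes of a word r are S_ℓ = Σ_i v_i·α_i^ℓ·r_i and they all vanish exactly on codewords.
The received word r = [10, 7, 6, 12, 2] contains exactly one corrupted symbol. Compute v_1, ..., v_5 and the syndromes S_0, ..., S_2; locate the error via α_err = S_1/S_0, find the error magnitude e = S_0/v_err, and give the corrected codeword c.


S = (9, 2, 12), error at position 2, error magnitude e = 11, c = [10, 9, 6, 12, 2].

Step 1: column multipliers v_i = (∏_{j≠i}(α_i − α_j))^{−1} mod 13.
  i = 1 (α = 3): (3−6)(3−2)(3−10)(3−1) = (−3)·1·(−7)·2 = 42 ≡ 3, so v_1 = 3^{−1} = 9 (mod 13).
  i = 2 (α = 6): (6−3)(6−2)(6−10)(6−1) = 3·4·(−4)·5 = −240 ≡ 7, so v_2 = 7^{−1} = 2 (mod 13).
  i = 3 (α = 2): (2−3)(2−6)(2−10)(2−1) = (−1)·(−4)·(−8)·1 = −32 ≡ 7, so v_3 = 7^{−1} = 2 (mod 13).
  i = 4 (α = 10): (10−3)(10−6)(10−2)(10−1) = 7·4·8·9 = 2016 ≡ 1, so v_4 = 1^{−1} = 1 (mod 13).
  i = 5 (α = 1): (1−3)(1−6)(1−2)(1−10) = (−2)·(−5)·(−1)·(−9) = 90 ≡ 12, so v_5 = 12^{−1} = 12 (mod 13).
  v = [9, 2, 2, 1, 12].
Step 2: syndromes of r = [10, 7, 6, 12, 2] (all sums mod 13).
  S_0 = Σ v_i r_i = 9·10 + 2·7 + 2·6 + 1·12 + 12·2 = 152 ≡ 9.
  S_1 = Σ v_i α_i r_i = 9·3·10 + 2·6·7 + 2·2·6 + 1·10·12 + 12·1·2 = 522 ≡ 2.
  α_i^2 mod 13 = [9, 10, 4, 9, 1].
  S_2 = Σ v_i α_i^2 r_i = 9·9·10 + 2·10·7 + 2·4·6 + 1·9·12 + 12·1·2 = 1130 ≡ 12.
  S = (9, 2, 12) ≠ 0, so r is not a codeword (an error is present).
Step 3: locate the error. For a single error e at position i, S_ℓ = v_i·e·α_i^ℓ, so α_err = S_1/S_0.
  S_0^{−1} = 9^{−1} = 3 (mod 13), so α_err = 2·3 = 6 ≡ 6 = α_2. Error position i = 2.
  Consistency check: S_2/S_1 = 12·7 = 84 ≡ 6 = α_err ✓ (single-error assumption holds).
Step 4: error magnitude e = S_0/v_2 = S_0·∏_{j≠2}(α_2 − α_j) = 9·7 = 63 ≡ 11 (mod 13).
Step 5: correct position 2: c_2 = r_2 − e = 7 − 11 ≡ 9 (mod 13). Hence c = [10, 9, 6, 12, 2].
  Check: interpolating c through the α_i gives m(x) = 11 + 4·x (degree < 2) with m(α_i) = c_i for every i, so c is indeed a codeword.


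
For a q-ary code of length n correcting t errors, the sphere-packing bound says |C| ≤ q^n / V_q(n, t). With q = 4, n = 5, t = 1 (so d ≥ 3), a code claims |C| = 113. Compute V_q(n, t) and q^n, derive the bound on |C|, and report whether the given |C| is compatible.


V_q(n, t) = 16, q^n = 1024, Hamming bound = 64, |C| = 113 > bound (violated).

Step 1: Compute V_q(n, t) = Σ_{j=0}^1 C(n, j) (q−1)^j.
  j = 0: C(5,0)·(3)^0 = 1·1 = 1.
  j = 1: C(5,1)·(3)^1 = 5·3 = 15.
  V_q(n, t) = 1 + 15 = 16.
Step 2: q^n = 4^5 = 1024.
Step 3: Hamming bound ⌊q^n / V_q(n,t)⌋ = ⌊1024/16⌋ = 64.
Step 4: Compare |C| = 113 to 64: violated.
The claimed |C| lies above the Hamming bound, so no 4-ary code of length 5 with d ≥ 3 can have 113 codewords.


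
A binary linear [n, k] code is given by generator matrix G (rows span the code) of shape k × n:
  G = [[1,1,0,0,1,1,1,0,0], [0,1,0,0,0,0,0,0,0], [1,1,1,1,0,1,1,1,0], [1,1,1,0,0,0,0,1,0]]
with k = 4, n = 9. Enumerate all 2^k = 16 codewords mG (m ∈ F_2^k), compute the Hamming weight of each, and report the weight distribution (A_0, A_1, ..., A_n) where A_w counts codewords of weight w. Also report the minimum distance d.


Weight distribution: A_0 = 1, A_1 = 1, A_3 = 3, A_4 = 5, A_5 = 3, A_6 = 2, A_7 = 1. Minimum distance d = 1.

Enumerate all 2^4 = 16 messages m ∈ F_2^4.
For each, compute codeword c = mG in F_2^9, then tally its weight.
  m = 0000 → c = 000000000, weight = 0.
  m = 1000 → c = 110011100, weight = 5.
  m = 0100 → c = 010000000, weight = 1.
  m = 1100 → c = 100011100, weight = 4.
  m = 0010 → c = 111101110, weight = 7.
  m = 1010 → c = 001110010, weight = 4.
  m = 0110 → c = 101101110, weight = 6.
  m = 1110 → c = 011110010, weight = 5.
  m = 0001 → c = 111000010, weight = 4.
  m = 1001 → c = 001011110, weight = 5.
  m = 0101 → c = 101000010, weight = 3.
  m = 1101 → c = 011011110, weight = 6.
  m = 0011 → c = 000101100, weight = 3.
  m = 1011 → c = 110110000, weight = 4.
  m = 0111 → c = 010101100, weight = 4.
  m = 1111 → c = 100110000, weight = 3.
Tally weights:
  weight 0: 1 codewords.
  weight 1: 1 codewords.
  weight 3: 3 codewords.
  weight 4: 5 codewords.
  weight 5: 3 codewords.
  weight 6: 2 codewords.
  weight 7: 1 codewords.
Minimum distance d = smallest w > 0 with A_w > 0 = 1.
Sanity: Σ A_w = 16 = 2^4 = 16 ✓.


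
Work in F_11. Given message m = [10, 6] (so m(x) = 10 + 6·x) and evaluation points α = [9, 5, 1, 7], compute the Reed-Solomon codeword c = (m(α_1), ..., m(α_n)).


c = [9, 7, 5, 8]

Message polynomial: m(x) = 10 + 6·x (mod 11).
For each evaluation point α_i, compute m(α_i) mod 11:
  α_1 = 9: Horner steps 6 → 9, so m(9) = 9.
  α_2 = 5: Horner steps 6 → 7, so m(5) = 7.
  α_3 = 1: Horner steps 6 → 5, so m(1) = 5.
  α_4 = 7: Horner steps 6 → 8, so m(7) = 8.
Codeword c = [9, 7, 5, 8] ∈ F_11^4.


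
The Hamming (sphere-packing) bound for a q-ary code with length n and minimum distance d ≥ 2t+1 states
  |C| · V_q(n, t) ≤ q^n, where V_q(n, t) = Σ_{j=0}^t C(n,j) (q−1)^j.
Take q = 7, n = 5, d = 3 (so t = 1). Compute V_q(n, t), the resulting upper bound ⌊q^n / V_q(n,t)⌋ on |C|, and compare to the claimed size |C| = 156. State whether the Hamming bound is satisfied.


V_q(n, t) = 31, q^n = 16807, Hamming bound = 542, |C| = 156 ≤ bound (satisfied).

Step 1: Compute V_q(n, t) = Σ_{j=0}^1 C(n, j) (q−1)^j.
  j = 0: C(5,0)·(6)^0 = 1·1 = 1.
  j = 1: C(5,1)·(6)^1 = 5·6 = 30.
  V_q(n, t) = 1 + 30 = 31.
Step 2: q^n = 7^5 = 16807.
Step 3: Hamming bound ⌊q^n / V_q(n,t)⌋ = ⌊16807/31⌋ = 542.
Step 4: Compare |C| = 156 to 542: satisfied.
The claimed |C| lies below the Hamming bound.


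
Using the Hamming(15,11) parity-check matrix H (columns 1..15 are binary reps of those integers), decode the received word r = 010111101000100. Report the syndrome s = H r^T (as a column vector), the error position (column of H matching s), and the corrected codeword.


s = (0, 1, 1, 0)^T, error position = 6, corrected codeword c = 010110101000100

Compute s = H r^T mod 2 one row at a time:
  s_1 = 0 + 1 + 0 + 0 + 0 + 1 + 0 + 0 = 2 ≡ 0 (mod 2).
  s_2 = 1 + 1 + 1 + 1 + 0 + 1 + 0 + 0 = 5 ≡ 1 (mod 2).
  s_3 = 1 + 0 + 1 + 1 + 0 + 0 + 0 + 0 = 3 ≡ 1 (mod 2).
  s_4 = 0 + 0 + 1 + 1 + 1 + 0 + 1 + 0 = 4 ≡ 0 (mod 2).
s = (0, 1, 1, 0)^T — this equals column 6 of H (binary 0110), so error is at position 6.
Correct: flip bit 6 of r = 010111101000100 to get c = 010110101000100.


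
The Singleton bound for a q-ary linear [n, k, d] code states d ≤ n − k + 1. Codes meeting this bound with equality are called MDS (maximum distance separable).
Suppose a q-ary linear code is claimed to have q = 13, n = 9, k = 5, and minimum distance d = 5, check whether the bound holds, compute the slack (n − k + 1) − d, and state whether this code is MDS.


Singleton RHS = n − k + 1 = 5, slack = 0, bound satisfied, MDS.

Singleton bound: d ≤ n − k + 1.
Here n = 9, k = 5, so n − k + 1 = 5.
Given d = 5, check d ≤ 5: YES.
Slack = (n − k + 1) − d = 0.
The code is MDS (slack = 0).
Description: the claimed parameters are [9, 5, 5]_13; such a code would be MDS (meets Singleton bound).


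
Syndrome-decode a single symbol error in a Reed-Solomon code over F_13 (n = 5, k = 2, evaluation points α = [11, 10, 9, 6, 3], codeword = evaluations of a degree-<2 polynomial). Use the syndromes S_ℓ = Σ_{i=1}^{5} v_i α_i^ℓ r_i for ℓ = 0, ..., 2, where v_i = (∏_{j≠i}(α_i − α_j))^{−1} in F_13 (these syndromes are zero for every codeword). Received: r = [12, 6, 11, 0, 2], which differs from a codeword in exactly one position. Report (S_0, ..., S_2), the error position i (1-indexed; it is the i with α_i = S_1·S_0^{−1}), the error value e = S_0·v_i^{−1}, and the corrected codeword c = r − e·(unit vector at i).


S = (12, 2, 9), error at position 1, error magnitude e = 11, c = [1, 6, 11, 0, 2].

Step 1: column multipliers v_i = (∏_{j≠i}(α_i − α_j))^{−1} mod 13.
  i = 1 (α = 11): (11−10)(11−9)(11−6)(11−3) = 1·2·5·8 = 80 ≡ 2, so v_1 = 2^{−1} = 7 (mod 13).
  i = 2 (α = 10): (10−11)(10−9)(10−6)(10−3) = (−1)·1·4·7 = −28 ≡ 11, so v_2 = 11^{−1} = 6 (mod 13).
  i = 3 (α = 9): (9−11)(9−10)(9−6)(9−3) = (−2)·(−1)·3·6 = 36 ≡ 10, so v_3 = 10^{−1} = 4 (mod 13).
  i = 4 (α = 6): (6−11)(6−10)(6−9)(6−3) = (−5)·(−4)·(−3)·3 = −180 ≡ 2, so v_4 = 2^{−1} = 7 (mod 13).
  i = 5 (α = 3): (3−11)(3−10)(3−9)(3−6) = (−8)·(−7)·(−6)·(−3) = 1008 ≡ 7, so v_5 = 7^{−1} = 2 (mod 13).
  v = [7, 6, 4, 7, 2].
Step 2: syndromes of r = [12, 6, 11, 0, 2] (all sums mod 13).
  S_0 = Σ v_i r_i = 7·12 + 6·6 + 4·11 + 7·0 + 2·2 = 168 ≡ 12.
  S_1 = Σ v_i α_i r_i = 7·11·12 + 6·10·6 + 4·9·11 + 7·6·0 + 2·3·2 = 1692 ≡ 2.
  α_i^2 mod 13 = [4, 9, 3, 10, 9].
  S_2 = Σ v_i α_i^2 r_i = 7·4·12 + 6·9·6 + 4·3·11 + 7·10·0 + 2·9·2 = 828 ≡ 9.
  S = (12, 2, 9) ≠ 0, so r is not a codeword (an error is present).
Step 3: locate the error. For a single error e at position i, S_ℓ = v_i·e·α_i^ℓ, so α_err = S_1/S_0.
  S_0^{−1} = 12^{−1} = 12 (mod 13), so α_err = 2·12 = 24 ≡ 11 = α_1. Error position i = 1.
  Consistency check: S_2/S_1 = 9·7 = 63 ≡ 11 = α_err ✓ (single-error assumption holds).
Step 4: error magnitude e = S_0/v_1 = S_0·∏_{j≠1}(α_1 − α_j) = 12·2 = 24 ≡ 11 (mod 13).
Step 5: correct position 1: c_1 = r_1 − e = 12 − 11 ≡ 1 (mod 13). Hence c = [1, 6, 11, 0, 2].
  Check: interpolating c through the α_i gives m(x) = 4 + 8·x (degree < 2) with m(α_i) = c_i for every i, so c is indeed a codeword.


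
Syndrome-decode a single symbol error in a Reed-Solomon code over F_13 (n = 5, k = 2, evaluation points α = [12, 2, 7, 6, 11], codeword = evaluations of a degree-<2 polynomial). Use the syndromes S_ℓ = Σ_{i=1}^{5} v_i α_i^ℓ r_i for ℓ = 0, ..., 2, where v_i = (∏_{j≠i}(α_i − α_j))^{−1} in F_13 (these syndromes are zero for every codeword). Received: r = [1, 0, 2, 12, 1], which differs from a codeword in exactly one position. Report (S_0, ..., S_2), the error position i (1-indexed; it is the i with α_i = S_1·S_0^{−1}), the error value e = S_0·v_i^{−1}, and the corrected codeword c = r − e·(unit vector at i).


S = (10, 3, 10), error at position 1, error magnitude e = 10, c = [4, 0, 2, 12, 1].

Step 1: column multipliers v_i = (∏_{j≠i}(α_i − α_j))^{−1} mod 13.
  i = 1 (α = 12): (12−2)(12−7)(12−6)(12−11) = 10·5·6·1 = 300 ≡ 1, so v_1 = 1^{−1} = 1 (mod 13).
  i = 2 (α = 2): (2−12)(2−7)(2−6)(2−11) = (−10)·(−5)·(−4)·(−9) = 1800 ≡ 6, so v_2 = 6^{−1} = 11 (mod 13).
  i = 3 (α = 7): (7−12)(7−2)(7−6)(7−11) = (−5)·5·1·(−4) = 100 ≡ 9, so v_3 = 9^{−1} = 3 (mod 13).
  i = 4 (α = 6): (6−12)(6−2)(6−7)(6−11) = (−6)·4·(−1)·(−5) = −120 ≡ 10, so v_4 = 10^{−1} = 4 (mod 13).
  i = 5 (α = 11): (11−12)(11−2)(11−7)(11−6) = (−1)·9·4·5 = −180 ≡ 2, so v_5 = 2^{−1} = 7 (mod 13).
  v = [1, 11, 3, 4, 7].
Step 2: syndromes of r = [1, 0, 2, 12, 1] (all sums mod 13).
  S_0 = Σ v_i r_i = 1·1 + 11·0 + 3·2 + 4·12 + 7·1 = 62 ≡ 10.
  S_1 = Σ v_i α_i r_i = 1·12·1 + 11·2·0 + 3·7·2 + 4·6·12 + 7·11·1 = 419 ≡ 3.
  α_i^2 mod 13 = [1, 4, 10, 10, 4].
  S_2 = Σ v_i α_i^2 r_i = 1·1·1 + 11·4·0 + 3·10·2 + 4·10·12 + 7·4·1 = 569 ≡ 10.
  S = (10, 3, 10) ≠ 0, so r is not a codeword (an error is present).
Step 3: locate the error. For a single error e at position i, S_ℓ = v_i·e·α_i^ℓ, so α_err = S_1/S_0.
  S_0^{−1} = 10^{−1} = 4 (mod 13), so α_err = 3·4 = 12 ≡ 12 = α_1. Error position i = 1.
  Consistency check: S_2/S_1 = 10·9 = 90 ≡ 12 = α_err ✓ (single-error assumption holds).
Step 4: error magnitude e = S_0/v_1 = S_0·∏_{j≠1}(α_1 − α_j) = 10·1 = 10 ≡ 10 (mod 13).
Step 5: correct position 1: c_1 = r_1 − e = 1 − 10 ≡ 4 (mod 13). Hence c = [4, 0, 2, 12, 1].
  Check: interpolating c through the α_i gives m(x) = 7 + 3·x (degree < 2) with m(α_i) = c_i for every i, so c is indeed a codeword.


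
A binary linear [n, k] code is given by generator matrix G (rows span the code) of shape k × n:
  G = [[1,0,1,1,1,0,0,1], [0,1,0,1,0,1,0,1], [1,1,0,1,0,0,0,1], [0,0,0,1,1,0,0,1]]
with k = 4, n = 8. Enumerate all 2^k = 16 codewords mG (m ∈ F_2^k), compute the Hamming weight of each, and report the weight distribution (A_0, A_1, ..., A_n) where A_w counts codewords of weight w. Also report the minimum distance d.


Weight distribution: A_0 = 1, A_2 = 3, A_3 = 4, A_4 = 3, A_5 = 4, A_6 = 1. Minimum distance d = 2.

Enumerate all 2^4 = 16 messages m ∈ F_2^4.
For each, compute codeword c = mG in F_2^8, then tally its weight.
  m = 0000 → c = 00000000, weight = 0.
  m = 1000 → c = 10111001, weight = 5.
  m = 0100 → c = 01010101, weight = 4.
  m = 1100 → c = 11101100, weight = 5.
  m = 0010 → c = 11010001, weight = 4.
  m = 1010 → c = 01101000, weight = 3.
  m = 0110 → c = 10000100, weight = 2.
  m = 1110 → c = 00111101, weight = 5.
  m = 0001 → c = 00011001, weight = 3.
  m = 1001 → c = 10100000, weight = 2.
  m = 0101 → c = 01001100, weight = 3.
  m = 1101 → c = 11110101, weight = 6.
  m = 0011 → c = 11001000, weight = 3.
  m = 1011 → c = 01110001, weight = 4.
  m = 0111 → c = 10011101, weight = 5.
  m = 1111 → c = 00100100, weight = 2.
Tally weights:
  weight 0: 1 codewords.
  weight 2: 3 codewords.
  weight 3: 4 codewords.
  weight 4: 3 codewords.
  weight 5: 4 codewords.
  weight 6: 1 codewords.
Minimum distance d = smallest w > 0 with A_w > 0 = 2.
Sanity: Σ A_w = 16 = 2^4 = 16 ✓.


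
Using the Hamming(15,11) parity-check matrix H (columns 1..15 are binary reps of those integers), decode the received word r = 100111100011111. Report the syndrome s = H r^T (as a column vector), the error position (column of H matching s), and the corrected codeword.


s = (1, 0, 1, 0)^T, error position = 10, corrected codeword c = 100111100111111

Compute s = H r^T mod 2 one row at a time:
  s_1 = 0 + 0 + 0 + 1 + 1 + 1 + 1 + 1 = 5 ≡ 1 (mod 2).
  s_2 = 1 + 1 + 1 + 1 + 1 + 1 + 1 + 1 = 8 ≡ 0 (mod 2).
  s_3 = 0 + 0 + 1 + 1 + 0 + 1 + 1 + 1 = 5 ≡ 1 (mod 2).
  s_4 = 1 + 0 + 1 + 1 + 0 + 1 + 1 + 1 = 6 ≡ 0 (mod 2).
s = (1, 0, 1, 0)^T — this equals column 10 of H (binary 1010), so error is at position 10.
Correct: flip bit 10 of r = 100111100011111 to get c = 100111100111111.


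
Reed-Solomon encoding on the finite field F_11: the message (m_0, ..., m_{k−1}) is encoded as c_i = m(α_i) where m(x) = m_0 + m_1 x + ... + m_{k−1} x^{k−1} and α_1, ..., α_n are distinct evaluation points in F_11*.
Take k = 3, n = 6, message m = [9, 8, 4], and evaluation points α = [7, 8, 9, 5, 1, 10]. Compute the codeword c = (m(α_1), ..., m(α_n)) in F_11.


c = [8, 10, 9, 6, 10, 5]

Message polynomial: m(x) = 9 + 8·x + 4·x^2 (mod 11).
For each evaluation point α_i, compute m(α_i) mod 11:
  α_1 = 7: Horner steps 4 → 3 → 8, so m(7) = 8.
  α_2 = 8: Horner steps 4 → 7 → 10, so m(8) = 10.
  α_3 = 9: Horner steps 4 → 0 → 9, so m(9) = 9.
  α_4 = 5: Horner steps 4 → 6 → 6, so m(5) = 6.
  α_5 = 1: Horner steps 4 → 1 → 10, so m(1) = 10.
  α_6 = 10: Horner steps 4 → 4 → 5, so m(10) = 5.
Codeword c = [8, 10, 9, 6, 10, 5] ∈ F_11^6.


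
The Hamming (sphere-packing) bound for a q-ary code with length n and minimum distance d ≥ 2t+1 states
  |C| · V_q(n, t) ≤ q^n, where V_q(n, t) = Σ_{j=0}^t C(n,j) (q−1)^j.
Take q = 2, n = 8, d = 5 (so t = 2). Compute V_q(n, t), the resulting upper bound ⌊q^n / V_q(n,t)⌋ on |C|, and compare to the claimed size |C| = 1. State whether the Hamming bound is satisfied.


V_q(n, t) = 37, q^n = 256, Hamming bound = 6, |C| = 1 ≤ bound (satisfied).

Step 1: Compute V_q(n, t) = Σ_{j=0}^2 C(n, j) (q−1)^j.
  j = 0: C(8,0)·(1)^0 = 1·1 = 1.
  j = 1: C(8,1)·(1)^1 = 8·1 = 8.
  j = 2: C(8,2)·(1)^2 = 28·1 = 28.
  V_q(n, t) = 1 + 8 + 28 = 37.
Step 2: q^n = 2^8 = 256.
Step 3: Hamming bound ⌊q^n / V_q(n,t)⌋ = ⌊256/37⌋ = 6.
Step 4: Compare |C| = 1 to 6: satisfied.
The claimed |C| lies below the Hamming bound.


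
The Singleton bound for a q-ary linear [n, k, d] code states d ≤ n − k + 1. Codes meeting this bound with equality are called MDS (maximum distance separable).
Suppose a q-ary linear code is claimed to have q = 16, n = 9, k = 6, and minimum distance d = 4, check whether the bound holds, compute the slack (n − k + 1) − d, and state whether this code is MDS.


Singleton RHS = n − k + 1 = 4, slack = 0, bound satisfied, MDS.

Singleton bound: d ≤ n − k + 1.
Here n = 9, k = 6, so n − k + 1 = 4.
Given d = 4, check d ≤ 4: YES.
Slack = (n − k + 1) − d = 0.
The code is MDS (slack = 0).
Description: the claimed parameters are [9, 6, 4]_16; such a code would be MDS (meets Singleton bound).


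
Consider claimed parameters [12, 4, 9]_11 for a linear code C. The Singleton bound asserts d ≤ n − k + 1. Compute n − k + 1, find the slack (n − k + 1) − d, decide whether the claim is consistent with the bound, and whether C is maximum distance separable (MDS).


Singleton RHS = n − k + 1 = 9, slack = 0, bound satisfied, MDS.

Singleton bound: d ≤ n − k + 1.
Here n = 12, k = 4, so n − k + 1 = 9.
Given d = 9, check d ≤ 9: YES.
Slack = (n − k + 1) − d = 0.
The code is MDS (slack = 0).
Description: the claimed parameters are [12, 4, 9]_11; such a code would be MDS (meets Singleton bound).


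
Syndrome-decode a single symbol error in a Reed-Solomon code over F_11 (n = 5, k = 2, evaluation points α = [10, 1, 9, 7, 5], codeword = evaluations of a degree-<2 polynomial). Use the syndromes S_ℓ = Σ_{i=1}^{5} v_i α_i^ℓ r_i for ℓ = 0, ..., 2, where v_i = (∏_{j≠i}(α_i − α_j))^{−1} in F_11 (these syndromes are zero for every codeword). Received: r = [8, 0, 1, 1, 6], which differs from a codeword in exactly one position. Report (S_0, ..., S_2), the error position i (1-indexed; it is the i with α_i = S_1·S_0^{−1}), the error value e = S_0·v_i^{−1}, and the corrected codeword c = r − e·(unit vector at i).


S = (6, 9, 8), error at position 4, error magnitude e = 3, c = [8, 0, 1, 9, 6].

Step 1: column multipliers v_i = (∏_{j≠i}(α_i − α_j))^{−1} mod 11.
  i = 1 (α = 10): (10−1)(10−9)(10−7)(10−5) = 9·1·3·5 = 135 ≡ 3, so v_1 = 3^{−1} = 4 (mod 11).
  i = 2 (α = 1): (1−10)(1−9)(1−7)(1−5) = (−9)·(−8)·(−6)·(−4) = 1728 ≡ 1, so v_2 = 1^{−1} = 1 (mod 11).
  i = 3 (α = 9): (9−10)(9−1)(9−7)(9−5) = (−1)·8·2·4 = −64 ≡ 2, so v_3 = 2^{−1} = 6 (mod 11).
  i = 4 (α = 7): (7−10)(7−1)(7−9)(7−5) = (−3)·6·(−2)·2 = 72 ≡ 6, so v_4 = 6^{−1} = 2 (mod 11).
  i = 5 (α = 5): (5−10)(5−1)(5−9)(5−7) = (−5)·4·(−4)·(−2) = −160 ≡ 5, so v_5 = 5^{−1} = 9 (mod 11).
  v = [4, 1, 6, 2, 9].
Step 2: syndromes of r = [8, 0, 1, 1, 6] (all sums mod 11).
  S_0 = Σ v_i r_i = 4·8 + 1·0 + 6·1 + 2·1 + 9·6 = 94 ≡ 6.
  S_1 = Σ v_i α_i r_i = 4·10·8 + 1·1·0 + 6·9·1 + 2·7·1 + 9·5·6 = 658 ≡ 9.
  α_i^2 mod 11 = [1, 1, 4, 5, 3].
  S_2 = Σ v_i α_i^2 r_i = 4·1·8 + 1·1·0 + 6·4·1 + 2·5·1 + 9·3·6 = 228 ≡ 8.
  S = (6, 9, 8) ≠ 0, so r is not a codeword (an error is present).
Step 3: locate the error. For a single error e at position i, S_ℓ = v_i·e·α_i^ℓ, so α_err = S_1/S_0.
  S_0^{−1} = 6^{−1} = 2 (mod 11), so α_err = 9·2 = 18 ≡ 7 = α_4. Error position i = 4.
  Consistency check: S_2/S_1 = 8·5 = 40 ≡ 7 = α_err ✓ (single-error assumption holds).
Step 4: error magnitude e = S_0/v_4 = S_0·∏_{j≠4}(α_4 − α_j) = 6·6 = 36 ≡ 3 (mod 11).
Step 5: correct position 4: c_4 = r_4 − e = 1 − 3 ≡ 9 (mod 11). Hence c = [8, 0, 1, 9, 6].
  Check: interpolating c through the α_i gives m(x) = 4 + 7·x (degree < 2) with m(α_i) = c_i for every i, so c is indeed a codeword.


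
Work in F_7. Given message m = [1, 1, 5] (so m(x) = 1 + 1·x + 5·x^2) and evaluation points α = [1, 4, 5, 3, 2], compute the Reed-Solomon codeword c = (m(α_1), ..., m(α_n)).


c = [0, 1, 5, 0, 2]

Message polynomial: m(x) = 1 + 1·x + 5·x^2 (mod 7).
For each evaluation point α_i, compute m(α_i) mod 7:
  α_1 = 1: Horner steps 5 → 6 → 0, so m(1) = 0.
  α_2 = 4: Horner steps 5 → 0 → 1, so m(4) = 1.
  α_3 = 5: Horner steps 5 → 5 → 5, so m(5) = 5.
  α_4 = 3: Horner steps 5 → 2 → 0, so m(3) = 0.
  α_5 = 2: Horner steps 5 → 4 → 2, so m(2) = 2.
Codeword c = [0, 1, 5, 0, 2] ∈ F_7^5.


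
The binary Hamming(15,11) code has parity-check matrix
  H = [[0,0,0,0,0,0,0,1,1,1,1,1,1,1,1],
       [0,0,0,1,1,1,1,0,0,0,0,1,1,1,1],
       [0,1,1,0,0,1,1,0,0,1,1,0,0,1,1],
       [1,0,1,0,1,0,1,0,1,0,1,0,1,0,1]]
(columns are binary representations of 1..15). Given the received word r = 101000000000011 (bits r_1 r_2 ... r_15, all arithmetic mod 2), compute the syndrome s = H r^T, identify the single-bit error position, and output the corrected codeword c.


s = (0, 0, 1, 1)^T, error position = 3, corrected codeword c = 100000000000011

Compute s = H r^T mod 2 one row at a time:
  s_1 = 0 + 0 + 0 + 0 + 0 + 0 + 1 + 1 = 2 ≡ 0 (mod 2).
  s_2 = 0 + 0 + 0 + 0 + 0 + 0 + 1 + 1 = 2 ≡ 0 (mod 2).
  s_3 = 0 + 1 + 0 + 0 + 0 + 0 + 1 + 1 = 3 ≡ 1 (mod 2).
  s_4 = 1 + 1 + 0 + 0 + 0 + 0 + 0 + 1 = 3 ≡ 1 (mod 2).
s = (0, 0, 1, 1)^T — this equals column 3 of H (binary 0011), so error is at position 3.
Correct: flip bit 3 of r = 101000000000011 to get c = 100000000000011.


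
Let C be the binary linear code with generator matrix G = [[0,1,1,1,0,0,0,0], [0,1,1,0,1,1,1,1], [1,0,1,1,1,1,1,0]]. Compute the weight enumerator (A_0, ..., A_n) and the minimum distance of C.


Weight distribution: A_0 = 1, A_3 = 2, A_4 = 1, A_5 = 2, A_6 = 2. Minimum distance d = 3.

Enumerate all 2^3 = 8 messages m ∈ F_2^3.
For each, compute codeword c = mG in F_2^8, then tally its weight.
  m = 000 → c = 00000000, weight = 0.
  m = 100 → c = 01110000, weight = 3.
  m = 010 → c = 01101111, weight = 6.
  m = 110 → c = 00011111, weight = 5.
  m = 001 → c = 10111110, weight = 6.
  m = 101 → c = 11001110, weight = 5.
  m = 011 → c = 11010001, weight = 4.
  m = 111 → c = 10100001, weight = 3.
Tally weights:
  weight 0: 1 codewords.
  weight 3: 2 codewords.
  weight 4: 1 codewords.
  weight 5: 2 codewords.
  weight 6: 2 codewords.
Minimum distance d = smallest w > 0 with A_w > 0 = 3.
Sanity: Σ A_w = 8 = 2^3 = 8 ✓.
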